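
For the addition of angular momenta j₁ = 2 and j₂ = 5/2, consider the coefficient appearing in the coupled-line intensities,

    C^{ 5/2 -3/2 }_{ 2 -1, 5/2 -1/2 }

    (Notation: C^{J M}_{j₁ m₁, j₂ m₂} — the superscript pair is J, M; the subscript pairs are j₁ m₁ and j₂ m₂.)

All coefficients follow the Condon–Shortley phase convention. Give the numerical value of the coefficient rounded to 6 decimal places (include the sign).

−√(6/35) ≈ -0.414039

√[6·2!2!3!/8! · 1!3!2!3!1!4!] = √(216/35)
  +(−1)^1/∏(1,1,2,1,0,2)! = -1/4  (running -1/4)
  +(−1)^2/∏(2,0,1,0,1,3)! = 1/12  (running -1/6)
⟨..|..⟩ = √(216/35)·(-1/6) = -0.414039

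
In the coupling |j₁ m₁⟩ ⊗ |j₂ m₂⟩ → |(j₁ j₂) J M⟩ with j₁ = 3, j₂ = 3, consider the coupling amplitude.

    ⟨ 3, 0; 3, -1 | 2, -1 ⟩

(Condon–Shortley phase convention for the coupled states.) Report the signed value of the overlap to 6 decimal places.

j₁+j₂−J=4  J+j₁−j₂=2  J−j₁+j₂=2  j₁+j₂+J+1=9
(j₁±m₁, j₂±m₂, J±M) = (3,3,2,4,1,3)
P² = 96/7
sum k=1..2:
  [1] −1/12 = -1/12
  [2] +1/8 = 1/8
S = 1/24
C² = P²·S² = 1/42 ; C = +0.154303

+√(1/42) = +0.154303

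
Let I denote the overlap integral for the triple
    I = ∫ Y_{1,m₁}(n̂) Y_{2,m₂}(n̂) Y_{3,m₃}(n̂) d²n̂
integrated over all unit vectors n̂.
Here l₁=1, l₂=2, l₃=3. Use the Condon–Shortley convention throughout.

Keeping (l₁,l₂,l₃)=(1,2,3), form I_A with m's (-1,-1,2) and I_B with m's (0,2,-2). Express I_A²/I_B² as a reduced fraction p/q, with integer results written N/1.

2/1

l's match ⇒ only the (l;m) 3-j factors differ between A and B.
A: triangle coeff Δ(1,2,3) = 1/105; Σ_t [0,0]: t=0:+1/12 = 1/12; (3j)²=2/21 [(1 2 3; -1 -1 2)], sign=-1
B: triangle coeff Δ(1,2,3) = 1/105; Σ_t [0,0]: t=0:+1/24 = 1/24; (3j)²=1/21 [(1 2 3; 0 2 -2)], sign=-1
I_A²/I_B² = (2/21)/(1/21) = 2/1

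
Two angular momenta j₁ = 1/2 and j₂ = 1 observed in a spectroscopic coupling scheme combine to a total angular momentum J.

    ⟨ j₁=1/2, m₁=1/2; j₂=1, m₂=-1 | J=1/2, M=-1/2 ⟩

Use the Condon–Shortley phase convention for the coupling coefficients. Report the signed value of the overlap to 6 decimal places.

+√(2/3) = +0.816497

triangle: 1!·0!·1!/3! = 1/6
(j±m)!: 1!·0!·0!·2!·0!·1! = 2
prefactor² = (2J+1)·Δ·N² = 2/3
  k=0: +1/(0!·1!·0!·0!·0!·1!) = 1
Σ = 1  ⇒  CG² = 2/3·1² = 2/3
CG = +√(2/3) = +0.816497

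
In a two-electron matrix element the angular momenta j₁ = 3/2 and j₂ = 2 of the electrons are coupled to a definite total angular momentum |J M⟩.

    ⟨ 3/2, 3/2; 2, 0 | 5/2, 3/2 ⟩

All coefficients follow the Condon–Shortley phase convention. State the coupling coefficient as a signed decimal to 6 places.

j₁+j₂−J=1  J+j₁−j₂=2  J−j₁+j₂=3  j₁+j₂+J+1=7
(j₁±m₁, j₂±m₂, J±M) = (3,0,2,2,4,1)
P² = 288/35
sum k=0..0:
  [0] +1/4 = 1/4
S = 1/4
C² = P²·S² = 18/35 ; C = +0.717137

+√(18/35) ≈ +0.717137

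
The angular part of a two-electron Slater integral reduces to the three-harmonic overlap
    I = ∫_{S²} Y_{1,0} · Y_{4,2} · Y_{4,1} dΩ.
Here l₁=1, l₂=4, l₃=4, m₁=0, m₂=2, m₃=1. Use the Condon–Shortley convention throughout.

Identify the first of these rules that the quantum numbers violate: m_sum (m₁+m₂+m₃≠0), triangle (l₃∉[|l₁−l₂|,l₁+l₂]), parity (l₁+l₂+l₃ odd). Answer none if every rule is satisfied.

m_sum

Σmᵢ = 3  ✗
l₃∈[|l₁−l₂|,l₁+l₂]=[3,5], have l₃=4
Σlᵢ = 9 ⇒ odd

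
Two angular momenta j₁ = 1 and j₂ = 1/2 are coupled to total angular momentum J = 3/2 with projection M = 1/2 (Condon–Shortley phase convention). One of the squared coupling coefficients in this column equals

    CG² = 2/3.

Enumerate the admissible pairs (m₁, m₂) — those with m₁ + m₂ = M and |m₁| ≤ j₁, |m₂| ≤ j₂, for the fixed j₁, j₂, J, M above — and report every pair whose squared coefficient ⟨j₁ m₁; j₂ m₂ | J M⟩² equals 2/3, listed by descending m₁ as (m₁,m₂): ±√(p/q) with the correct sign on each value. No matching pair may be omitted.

(0,1/2): +√(2/3)

Admissible pairs with m₁+m₂ = M = 1/2: (0,1/2), (1,-1/2)
  (m₁,m₂)=(1,-1/2): CG² = 1/3, CG = +√(1/3)
  (m₁,m₂)=(0,1/2): CG² = 2/3, CG = +√(2/3)   ← matches the target
Pairs with CG² = 2/3: (0,1/2): +√(2/3)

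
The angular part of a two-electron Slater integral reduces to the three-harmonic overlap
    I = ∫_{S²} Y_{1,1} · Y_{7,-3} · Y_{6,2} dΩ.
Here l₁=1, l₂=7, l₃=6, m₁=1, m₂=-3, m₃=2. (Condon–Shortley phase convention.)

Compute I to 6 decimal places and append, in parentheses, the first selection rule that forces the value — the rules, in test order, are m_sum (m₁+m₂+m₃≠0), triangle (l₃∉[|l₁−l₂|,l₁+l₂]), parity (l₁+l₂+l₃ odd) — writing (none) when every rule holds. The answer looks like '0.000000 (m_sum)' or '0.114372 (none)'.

Rules hold: Σm=0, L=14 even, 6≤6≤8.
N = 3·15·13 = 585
Δ = 2!·0!·12!/15! = 1/1365
Racah Σ t=1..1: t=1:−1/518400 = -1/518400
⇒ 3j(1 7 6; 0 0 0)² = 7/195, sgn -1
Racah Σ t=0..0: t=0:+1/1935360 = 1/1935360
⇒ 3j(1 7 6; 1 -3 2)² = 3/91, sgn +1
4πI² = N·(3j₀)²·(3jₘ)² = 9/13
I = -1·√(0.692308/4π) = -0.23471705
No selection rule forces the value: the integral is nonzero (none).

-0.234717 (none)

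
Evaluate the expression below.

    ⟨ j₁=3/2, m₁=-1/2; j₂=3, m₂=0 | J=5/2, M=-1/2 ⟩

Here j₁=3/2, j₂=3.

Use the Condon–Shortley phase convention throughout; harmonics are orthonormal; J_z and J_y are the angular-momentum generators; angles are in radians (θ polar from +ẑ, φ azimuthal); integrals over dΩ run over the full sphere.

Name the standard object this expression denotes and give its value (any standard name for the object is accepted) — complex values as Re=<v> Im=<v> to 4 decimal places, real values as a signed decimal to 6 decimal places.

This is a Clebsch–Gordan (vector-coupling) coefficient.
j₁+j₂−J=2  J+j₁−j₂=1  J−j₁+j₂=4  j₁+j₂+J+1=8
(j₁±m₁, j₂±m₂, J±M) = (1,2,3,3,2,3)
P² = 216/35
sum k=1..2:
  [1] −1/4 = -1/4
  [2] +1/12 = 1/12
S = -1/6
C² = P²·S² = 6/35 ; C = -0.414039

Clebsch–Gordan coefficient, −√(6/35) ≈ -0.414039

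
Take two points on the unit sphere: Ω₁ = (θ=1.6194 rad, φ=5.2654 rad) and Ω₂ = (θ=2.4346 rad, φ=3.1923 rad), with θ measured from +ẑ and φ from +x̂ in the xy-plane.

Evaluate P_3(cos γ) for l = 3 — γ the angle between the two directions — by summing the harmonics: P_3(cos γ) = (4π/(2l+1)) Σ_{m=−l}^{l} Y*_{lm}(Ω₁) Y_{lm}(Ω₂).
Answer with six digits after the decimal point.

0.360894

Expand P_3 via completeness: Σ_{m} conj(Y_{3,m}) at Ω₁ times Y_{3,m} at Ω₂ —
  m=-3: Y*=(-0.414130, -0.036637)  Y=(-0.113022, 0.017327)  product (0.047441, -0.003035)
  m=-2: Y*=(0.022203, 0.044281)  Y=(-0.326158, 0.033191)  product (-0.008711, -0.013706)
  m=-1: Y*=(-0.167549, 0.271442)  Y=(-0.396331, 0.020114)  product (0.060945, -0.110951)
  m=+0: Y*=(0.054178, -0.000000)  Y=(0.031091, 0.000000)  product (0.001684, 0.000000)
  m=+1: Y*=(0.167549, 0.271442)  Y=(0.396331, 0.020114)  product (0.060945, 0.110951)
  m=+2: Y*=(0.022203, -0.044281)  Y=(-0.326158, -0.033191)  product (-0.008711, 0.013706)
  m=+3: Y*=(0.414130, -0.036637)  Y=(0.113022, 0.017327)  product (0.047441, 0.003035)
Accumulated sum (0.201033, 0.000000); after 4π/(2l+1) scaling, (0.360894, 0.000000) ⇒ P_3 = 0.360894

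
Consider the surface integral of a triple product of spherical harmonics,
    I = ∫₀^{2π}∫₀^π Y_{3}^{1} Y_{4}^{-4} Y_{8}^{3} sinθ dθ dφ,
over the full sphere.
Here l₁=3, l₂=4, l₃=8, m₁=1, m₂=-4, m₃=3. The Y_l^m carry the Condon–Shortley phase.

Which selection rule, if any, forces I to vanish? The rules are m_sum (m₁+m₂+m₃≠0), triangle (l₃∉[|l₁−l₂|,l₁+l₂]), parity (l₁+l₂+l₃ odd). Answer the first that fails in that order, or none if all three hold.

Σmᵢ = 0  ✓
l₃∈[|l₁−l₂|,l₁+l₂]=[1,7] required, l₃=8 fails  ✗
Σlᵢ = 15 ⇒ odd

triangle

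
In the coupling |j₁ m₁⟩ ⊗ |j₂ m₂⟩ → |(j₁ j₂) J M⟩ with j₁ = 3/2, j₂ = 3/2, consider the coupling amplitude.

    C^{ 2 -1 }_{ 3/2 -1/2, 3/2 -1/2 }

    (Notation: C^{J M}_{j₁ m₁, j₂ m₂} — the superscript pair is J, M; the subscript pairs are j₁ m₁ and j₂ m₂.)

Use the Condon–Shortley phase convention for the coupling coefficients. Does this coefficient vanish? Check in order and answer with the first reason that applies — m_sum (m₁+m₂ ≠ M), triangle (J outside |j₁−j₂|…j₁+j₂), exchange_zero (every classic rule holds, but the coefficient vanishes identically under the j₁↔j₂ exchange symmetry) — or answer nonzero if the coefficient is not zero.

m-sum: m₁+m₂ = -1/2+(-1/2) = -1, M = -1  ✓
triangle: |j₁−j₂| = 0 ≤ J = 2 ≤ j₁+j₂ = 3  ✓
exchange: j₁=j₂ and m₁=m₂, and (−1)^(j₁+j₂−J) = (−1)^1 = −1 forces ⟨j₁m₁;j₂m₂|JM⟩ = −⟨j₂m₂;j₁m₁|JM⟩ = −⟨j₁m₁;j₂m₂|JM⟩ ⇒ the coefficient vanishes identically
Racah sum check: Σ_k collapses to 0 ⇒ CG = 0

exchange_zero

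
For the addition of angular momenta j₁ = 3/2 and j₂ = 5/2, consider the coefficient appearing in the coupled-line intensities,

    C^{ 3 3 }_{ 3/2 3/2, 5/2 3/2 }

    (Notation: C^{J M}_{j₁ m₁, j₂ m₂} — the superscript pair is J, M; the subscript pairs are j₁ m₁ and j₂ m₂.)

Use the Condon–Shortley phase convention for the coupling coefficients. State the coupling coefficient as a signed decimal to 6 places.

√[7·1!2!4!/8! · 3!0!4!1!6!0!] = √(864)
  +(−1)^0/∏(0,1,0,4,2,0)! = 1/48  (running 1/48)
⟨..|..⟩ = √(864)·(1/48) = +0.612372

+√(3/8) ≈ +0.612372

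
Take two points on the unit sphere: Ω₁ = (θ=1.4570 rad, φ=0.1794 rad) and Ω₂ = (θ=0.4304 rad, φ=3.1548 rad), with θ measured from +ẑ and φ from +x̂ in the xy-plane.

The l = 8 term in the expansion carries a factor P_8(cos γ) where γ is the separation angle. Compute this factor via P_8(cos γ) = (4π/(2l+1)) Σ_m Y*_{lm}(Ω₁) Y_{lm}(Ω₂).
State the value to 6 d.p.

Summing Y*_{l m}(θ₁,φ₁)·Y_{l m}(θ₂,φ₂) over m ∈ [−8, 8]; prefactor 4π/(2·8+1) = 0.739198:
  [-8]  conj(Y_{8,-8})(Ω₁) = 0.06615 + 0.48486j ; Y_{8,-8}(Ω₂) = 0.00047 - 0.00005j ; Δ = 0.00006 + 0.00022j
  [-7]  conj(Y_{8,-7})(Ω₁) = 0.06931 + 0.21271j ; Y_{8,-7}(Ω₂) = -0.00411 + 0.00038j ; Δ = -0.00037 - 0.00085j
  [-6]  conj(Y_{8,-6})(Ω₁) = -0.13856 - 0.25705j ; Y_{8,-6}(Ω₂) = 0.02255 - 0.00179j ; Δ = -0.00358 - 0.00555j
  [-5]  conj(Y_{8,-5})(Ω₁) = -0.15653 - 0.19605j ; Y_{8,-5}(Ω₂) = -0.08754 + 0.00579j ; Δ = 0.01484 + 0.01626j
  [-4]  conj(Y_{8,-4})(Ω₁) = 0.16777 + 0.14643j ; Y_{8,-4}(Ω₂) = 0.24432 - 0.01292j ; Δ = 0.04288 + 0.03361j
  [-3]  conj(Y_{8,-3})(Ω₁) = 0.22310 + 0.13319j ; Y_{8,-3}(Ω₂) = -0.46836 + 0.01857j ; Δ = -0.10696 - 0.05824j
  [-2]  conj(Y_{8,-2})(Ω₁) = -0.17826 - 0.06685j ; Y_{8,-2}(Ω₂) = 0.52056 - 0.01375j ; Δ = -0.09372 - 0.03235j
  [-1]  conj(Y_{8,-1})(Ω₁) = -0.25849 - 0.04688j ; Y_{8,-1}(Ω₂) = -0.08714 + 0.00115j ; Δ = 0.02258 + 0.00379j
  [+0]  conj(Y_{8,0})(Ω₁) = 0.18065 + 0.00000j ; Y_{8,0}(Ω₂) = -0.46872 + 0.00000j ; Δ = -0.08467 + 0.00000j
  [+1]  conj(Y_{8,1})(Ω₁) = 0.25849 - 0.04688j ; Y_{8,1}(Ω₂) = 0.08714 + 0.00115j ; Δ = 0.02258 - 0.00379j
  [+2]  conj(Y_{8,2})(Ω₁) = -0.17826 + 0.06685j ; Y_{8,2}(Ω₂) = 0.52056 + 0.01375j ; Δ = -0.09372 + 0.03235j
  [+3]  conj(Y_{8,3})(Ω₁) = -0.22310 + 0.13319j ; Y_{8,3}(Ω₂) = 0.46836 + 0.01857j ; Δ = -0.10696 + 0.05824j
  [+4]  conj(Y_{8,4})(Ω₁) = 0.16777 - 0.14643j ; Y_{8,4}(Ω₂) = 0.24432 + 0.01292j ; Δ = 0.04288 - 0.03361j
  [+5]  conj(Y_{8,5})(Ω₁) = 0.15653 - 0.19605j ; Y_{8,5}(Ω₂) = 0.08754 + 0.00579j ; Δ = 0.01484 - 0.01626j
  [+6]  conj(Y_{8,6})(Ω₁) = -0.13856 + 0.25705j ; Y_{8,6}(Ω₂) = 0.02255 + 0.00179j ; Δ = -0.00358 + 0.00555j
  [+7]  conj(Y_{8,7})(Ω₁) = -0.06931 + 0.21271j ; Y_{8,7}(Ω₂) = 0.00411 + 0.00038j ; Δ = -0.00037 + 0.00085j
  [+8]  conj(Y_{8,8})(Ω₁) = 0.06615 - 0.48486j ; Y_{8,8}(Ω₂) = 0.00047 + 0.00005j ; Δ = 0.00006 - 0.00022j
Accumulated sum -0.33323 + 0.00000j; after 4π/(2l+1) scaling, -0.24632 + 0.00000j ⇒ P_8 = -0.246325

-0.246325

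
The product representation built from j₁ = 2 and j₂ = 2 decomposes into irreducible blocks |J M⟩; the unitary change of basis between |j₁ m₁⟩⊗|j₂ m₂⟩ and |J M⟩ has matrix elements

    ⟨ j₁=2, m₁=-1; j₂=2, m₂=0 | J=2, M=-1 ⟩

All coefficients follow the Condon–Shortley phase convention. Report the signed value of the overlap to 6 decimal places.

√[5·2!2!2!/7! · 1!3!2!2!1!3!] = √(8/7)
  +(−1)^1/∏(1,1,2,1,0,1)! = -1/2  (running -1/2)
  +(−1)^2/∏(2,0,1,0,1,2)! = 1/4  (running -1/4)
⟨..|..⟩ = √(8/7)·(-1/4) = -0.267261

-0.267261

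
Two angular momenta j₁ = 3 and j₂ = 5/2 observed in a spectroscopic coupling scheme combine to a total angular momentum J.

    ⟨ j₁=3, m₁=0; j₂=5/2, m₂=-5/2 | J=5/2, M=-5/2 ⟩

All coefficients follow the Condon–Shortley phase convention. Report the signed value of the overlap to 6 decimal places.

+√(5/42) = +0.345033

√[6·3!3!2!/9! · 3!3!0!5!0!5!] = √(4320/7)
  +(−1)^0/∏(0,3,3,0,0,2)! = 1/72  (running 1/72)
⟨..|..⟩ = √(4320/7)·(1/72) = +0.345033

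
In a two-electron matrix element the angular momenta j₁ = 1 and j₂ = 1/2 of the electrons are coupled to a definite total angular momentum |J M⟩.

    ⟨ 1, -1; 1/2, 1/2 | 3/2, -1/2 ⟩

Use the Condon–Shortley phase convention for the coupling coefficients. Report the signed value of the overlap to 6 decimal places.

j₁+j₂−J=0  J+j₁−j₂=2  J−j₁+j₂=1  j₁+j₂+J+1=4
(j₁±m₁, j₂±m₂, J±M) = (0,2,1,0,1,2)
P² = 4/3
sum k=0..0:
  [0] +1/2 = 1/2
S = 1/2
C² = P²·S² = 1/3 ; C = +0.577350

+0.577350  (= +√(1/3))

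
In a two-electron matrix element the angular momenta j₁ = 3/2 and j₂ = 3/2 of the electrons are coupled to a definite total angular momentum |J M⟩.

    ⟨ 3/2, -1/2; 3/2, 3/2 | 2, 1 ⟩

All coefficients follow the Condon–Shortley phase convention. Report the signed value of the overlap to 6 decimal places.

√[5·1!2!2!/6! · 1!2!3!0!3!1!] = √(2)
  +(−1)^1/∏(1,0,1,2,1,0)! = -1/2  (running -1/2)
⟨..|..⟩ = √(2)·(-1/2) = -0.707107

−√(1/2) ≈ -0.707107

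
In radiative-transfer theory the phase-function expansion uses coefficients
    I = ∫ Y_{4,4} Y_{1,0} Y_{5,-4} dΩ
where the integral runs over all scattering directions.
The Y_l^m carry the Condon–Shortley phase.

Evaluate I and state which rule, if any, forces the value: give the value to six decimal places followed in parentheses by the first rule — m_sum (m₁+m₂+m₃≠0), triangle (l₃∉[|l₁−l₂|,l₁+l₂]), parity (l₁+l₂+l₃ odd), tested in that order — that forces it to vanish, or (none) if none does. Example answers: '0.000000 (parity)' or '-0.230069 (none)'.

m-sum 0 ✓  L=10 even ✓  3≤5≤5 ✓
Π(2lᵢ+1) = 9×3×11 = 297
triangle coeff Δ(4,1,5) = 1/495
Σ_t [0,0]: t=0:+1/576 = 1/576
(3j)²=5/99 [(4 1 5; 0 0 0)], sign=-1
Σ_t [0,0]: t=0:+1/40320 = 1/40320
(3j)²=1/55 [(4 1 5; 4 0 -4)], sign=-1
⇒ 4πI² = 3/11
I = (+1)√(3/11/(4π)) = 0.14731920
No selection rule forces the value: the integral is nonzero (none).

0.147319 (none)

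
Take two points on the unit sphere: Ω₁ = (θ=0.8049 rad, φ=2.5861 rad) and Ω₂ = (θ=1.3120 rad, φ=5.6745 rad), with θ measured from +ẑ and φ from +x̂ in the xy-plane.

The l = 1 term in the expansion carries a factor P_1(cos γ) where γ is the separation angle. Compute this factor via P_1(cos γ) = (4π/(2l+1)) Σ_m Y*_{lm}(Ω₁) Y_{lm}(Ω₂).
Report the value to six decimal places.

Term-by-term m-sum for l=1 (normalisation 4π/3 = 4.188790):
  term(m=-1) = -0.08305 - 0.00442j   from Y*(Ω₁)=-0.21158 + 0.13132j, Y(Ω₂)=0.27400 + 0.19097j
  term(m=+0) = 0.04235 + 0.00000j   from Y*(Ω₁)=0.33869 + 0.00000j, Y(Ω₂)=0.12504 + 0.00000j
  term(m=+1) = -0.08305 + 0.00442j   from Y*(Ω₁)=0.21158 + 0.13132j, Y(Ω₂)=-0.27400 + 0.19097j
Σ over m = -0.12375 + 0.00000j; ×(4π/3) → -0.51838 + 0.00000j. Real part: -0.518376

-0.518376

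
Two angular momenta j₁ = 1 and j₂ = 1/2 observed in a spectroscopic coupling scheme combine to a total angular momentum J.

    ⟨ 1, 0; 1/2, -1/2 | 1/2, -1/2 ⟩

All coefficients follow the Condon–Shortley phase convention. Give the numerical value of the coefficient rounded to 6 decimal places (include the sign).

+0.577350  (= +√(1/3))

j₁+j₂−J=1  J+j₁−j₂=1  J−j₁+j₂=0  j₁+j₂+J+1=3
(j₁±m₁, j₂±m₂, J±M) = (1,1,0,1,0,1)
P² = 1/3
sum k=0..0:
  [0] +1/1 = 1
S = 1
C² = P²·S² = 1/3 ; C = +0.577350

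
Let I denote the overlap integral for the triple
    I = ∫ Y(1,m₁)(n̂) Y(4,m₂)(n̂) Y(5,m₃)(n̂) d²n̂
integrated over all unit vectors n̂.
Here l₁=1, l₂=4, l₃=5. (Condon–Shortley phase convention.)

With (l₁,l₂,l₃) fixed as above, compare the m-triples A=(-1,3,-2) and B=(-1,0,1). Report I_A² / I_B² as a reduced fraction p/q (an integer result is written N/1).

Same 1,4,5: normalisation and zero-m 3j drop out of the ratio.
A: Δ: 0! 2! 8! / 11! → 1/495; sum: t=0:+1/10080 = 1/10080; 3j²(1 4 5; -1 3 -2) = Δ·Π!·Σ² = 1/165  (sign -1)
B: Δ: 0! 2! 8! / 11! → 1/495; sum: t=0:+1/1152 = 1/1152; 3j²(1 4 5; -1 0 1) = Δ·Π!·Σ² = 1/33  (sign +1)
I_A²/I_B² = (1/165)/(1/33) = 1/5

1/5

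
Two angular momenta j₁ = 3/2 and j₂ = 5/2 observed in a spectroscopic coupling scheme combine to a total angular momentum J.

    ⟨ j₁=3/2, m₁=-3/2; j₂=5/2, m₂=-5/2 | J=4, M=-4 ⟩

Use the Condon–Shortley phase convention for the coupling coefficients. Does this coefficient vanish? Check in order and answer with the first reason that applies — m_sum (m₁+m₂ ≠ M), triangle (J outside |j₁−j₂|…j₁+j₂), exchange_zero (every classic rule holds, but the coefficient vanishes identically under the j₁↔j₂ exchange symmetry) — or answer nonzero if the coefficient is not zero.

nonzero

m-sum: m₁+m₂ = -3/2+(-5/2) = -4, M = -4  ✓
triangle: |j₁−j₂| = 1 ≤ J = 4 ≤ j₁+j₂ = 4  ✓
exchange: j₁≠j₂ or m₁≠m₂ — the exchange symmetry imposes no constraint here
value check: CG = +1 = +1.000000 ≠ 0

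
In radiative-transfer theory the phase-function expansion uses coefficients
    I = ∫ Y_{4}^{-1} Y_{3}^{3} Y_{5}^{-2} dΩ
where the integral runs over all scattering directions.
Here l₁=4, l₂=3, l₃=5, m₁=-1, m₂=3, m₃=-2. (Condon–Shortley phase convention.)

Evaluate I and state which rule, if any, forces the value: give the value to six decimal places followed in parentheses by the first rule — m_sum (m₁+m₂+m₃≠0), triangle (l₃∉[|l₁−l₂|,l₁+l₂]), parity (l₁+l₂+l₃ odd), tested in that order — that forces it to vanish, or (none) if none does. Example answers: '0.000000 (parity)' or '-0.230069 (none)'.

-0.179179 (none)

Checks pass: Σm=0; 12 even; l₃=5∈[1,7].
(2·4+1)(2·3+1)(2·5+1) = 693
Δ: 2! 6! 4! / 13! → 1/180180
sum: t=0:+1/576 t=1:−1/144 t=2:+1/576 = -1/288
3j²(4 3 5; 0 0 0) = Δ·Π!·Σ² = 20/1001  (sign +1)
sum: t=2:+1/1728 = 1/1728
3j²(4 3 5; -1 3 -2) = Δ·Π!·Σ² = 25/858  (sign -1)
combine: 4πI² = 693·20/1001·25/858 = 750/1859
take √, sign -1: I = -0.17917854
No selection rule forces the value: the integral is nonzero (none).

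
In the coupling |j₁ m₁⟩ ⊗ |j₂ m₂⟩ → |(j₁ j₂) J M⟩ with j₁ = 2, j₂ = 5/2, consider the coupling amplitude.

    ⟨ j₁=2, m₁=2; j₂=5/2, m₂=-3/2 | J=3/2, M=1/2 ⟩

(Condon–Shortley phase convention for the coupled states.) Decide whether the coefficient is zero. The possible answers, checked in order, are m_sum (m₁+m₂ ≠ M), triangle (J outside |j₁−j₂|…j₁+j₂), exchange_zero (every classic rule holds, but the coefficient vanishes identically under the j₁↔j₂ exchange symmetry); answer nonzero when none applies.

m-sum: m₁+m₂ = 2+(-3/2) = 1/2, M = 1/2  ✓
triangle: |j₁−j₂| = 1/2 ≤ J = 3/2 ≤ j₁+j₂ = 9/2  ✓
exchange: j₁≠j₂ or m₁≠m₂ — the exchange symmetry imposes no constraint here
value check: CG = +√(32/105) = +0.552052 ≠ 0

nonzero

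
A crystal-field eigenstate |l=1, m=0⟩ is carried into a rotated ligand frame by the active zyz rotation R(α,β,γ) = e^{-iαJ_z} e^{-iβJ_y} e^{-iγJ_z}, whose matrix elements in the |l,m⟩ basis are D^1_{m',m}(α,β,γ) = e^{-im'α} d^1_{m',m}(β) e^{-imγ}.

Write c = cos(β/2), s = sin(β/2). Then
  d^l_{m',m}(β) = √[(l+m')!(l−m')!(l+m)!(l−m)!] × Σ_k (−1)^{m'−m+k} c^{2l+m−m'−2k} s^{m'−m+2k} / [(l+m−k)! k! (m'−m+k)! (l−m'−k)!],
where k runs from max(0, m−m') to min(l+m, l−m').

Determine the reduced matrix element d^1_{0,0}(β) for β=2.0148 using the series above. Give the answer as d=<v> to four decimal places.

d=-0.4296

d^1_{0,0}(β=2.0148) via the finite sum:
Half-angle: c=0.534061, s=0.845446. N=√(1·1·1·1)=1.000000
The bounds max(0,m−m')=0 and min(l+m,l−m')=1 give 2 terms
  k=0: (−1)^0·1.0000/(1)·0.5341^2·0.8454^0 = +0.285221
  k=1: (−1)^1·1.0000/(1)·0.5341^0·0.8454^2 = -0.714779
d^1_{0,0}(2.0148) = +0.285221 -0.714779 = -0.429558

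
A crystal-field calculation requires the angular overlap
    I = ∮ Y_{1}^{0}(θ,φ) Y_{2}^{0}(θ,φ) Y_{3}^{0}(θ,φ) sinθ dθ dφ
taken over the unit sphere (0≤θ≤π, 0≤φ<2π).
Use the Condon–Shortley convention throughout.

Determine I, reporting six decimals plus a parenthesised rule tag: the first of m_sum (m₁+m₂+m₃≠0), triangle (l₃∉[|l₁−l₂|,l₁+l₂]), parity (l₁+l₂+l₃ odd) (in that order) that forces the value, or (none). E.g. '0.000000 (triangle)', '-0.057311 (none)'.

m-sum 0 ✓  L=6 even ✓  1≤3≤3 ✓
Π(2lᵢ+1) = 3×5×7 = 105
triangle coeff Δ(1,2,3) = 1/105
Σ_t [0,0]: t=0:+1/4 = 1/4
(3j)²=3/35 [(1 2 3; 0 0 0)], sign=-1
(m-triple is (0,0,0) — same symbol as above.)
⇒ 4πI² = 27/35
I = (+1)√(27/35/(4π)) = 0.24776670
No selection rule forces the value: the integral is nonzero (none).

0.247767 (none)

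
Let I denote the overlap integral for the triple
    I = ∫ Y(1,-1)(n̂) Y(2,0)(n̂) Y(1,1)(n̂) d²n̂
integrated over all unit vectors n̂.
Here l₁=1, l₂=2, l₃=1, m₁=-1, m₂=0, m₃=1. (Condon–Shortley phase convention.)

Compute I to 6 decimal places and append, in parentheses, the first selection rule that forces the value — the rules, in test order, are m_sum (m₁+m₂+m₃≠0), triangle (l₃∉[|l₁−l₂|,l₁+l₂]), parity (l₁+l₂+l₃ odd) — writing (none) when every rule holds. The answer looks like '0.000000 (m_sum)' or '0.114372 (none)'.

0.126157 (none)

Rules hold: Σm=0, L=4 even, 1≤1≤3.
N = 3·5·3 = 45
Δ = 2!·0!·2!/5! = 1/30
Racah Σ t=1..1: t=1:−1/1 = -1/1
⇒ 3j(1 2 1; 0 0 0)² = 2/15, sgn +1
Racah Σ t=2..2: t=2:+1/4 = 1/4
⇒ 3j(1 2 1; -1 0 1)² = 1/30, sgn +1
4πI² = N·(3j₀)²·(3jₘ)² = 1/5
I = +1·√(0.2/4π) = 0.12615663
No selection rule forces the value: the integral is nonzero (none).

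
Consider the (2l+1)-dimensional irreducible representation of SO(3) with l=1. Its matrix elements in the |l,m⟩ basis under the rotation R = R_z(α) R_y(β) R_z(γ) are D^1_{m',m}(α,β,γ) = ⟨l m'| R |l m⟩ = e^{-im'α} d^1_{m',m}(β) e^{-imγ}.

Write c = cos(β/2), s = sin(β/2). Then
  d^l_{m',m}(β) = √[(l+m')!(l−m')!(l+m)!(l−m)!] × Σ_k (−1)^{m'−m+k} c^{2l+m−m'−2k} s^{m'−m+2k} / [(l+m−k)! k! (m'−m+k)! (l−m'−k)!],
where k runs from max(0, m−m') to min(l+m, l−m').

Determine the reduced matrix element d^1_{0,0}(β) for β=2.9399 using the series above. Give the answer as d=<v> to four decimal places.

d^1_{0,0}(β=2.9399) via the finite sum:
With c≡cos(β/2)=0.100675 and s≡sin(β/2)=0.994919, N=[1·1·1·1]^{1/2}=1.000000
k: max(0,(0)−(0))=0 … min(1+(0),1−(0))=1
  k=0: (−1)^0·1.0000/(1)·0.1007^2·0.9949^0 = +0.010136
  k=1: (−1)^1·1.0000/(1)·0.1007^0·0.9949^2 = -0.989864
d^1_{0,0}(2.9399) = +0.010136 -0.989864 = -0.979729

d=-0.9797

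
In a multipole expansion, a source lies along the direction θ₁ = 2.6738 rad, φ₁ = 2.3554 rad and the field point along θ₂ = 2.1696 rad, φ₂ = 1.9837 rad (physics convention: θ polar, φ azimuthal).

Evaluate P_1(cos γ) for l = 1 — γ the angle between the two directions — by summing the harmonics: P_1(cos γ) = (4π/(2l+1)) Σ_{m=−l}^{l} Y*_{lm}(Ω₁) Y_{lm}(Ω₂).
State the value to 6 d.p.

Expand P_1 via completeness: Σ_{m} conj(Y_{1,m}) at Ω₁ times Y_{1,m} at Ω₂ —
  m=-1: (-0.110072, 0.110247) × (-0.114515, -0.261398) = (0.041423, 0.016148)  (running Σ = (0.041423, 0.016148))
  m=0: (-0.436110, -0.000000) × (-0.275403, 0.000000) = (0.120106, 0.000000)  (running Σ = (0.161529, 0.016148))
  m=1: (0.110072, 0.110247) × (0.114515, -0.261398) = (0.041423, -0.016148)  (running Σ = (0.202953, 0.000000))
Accumulated sum (0.202953, 0.000000); after 4π/(2l+1) scaling, (0.850126, 0.000000) ⇒ P_1 = 0.850126

0.850126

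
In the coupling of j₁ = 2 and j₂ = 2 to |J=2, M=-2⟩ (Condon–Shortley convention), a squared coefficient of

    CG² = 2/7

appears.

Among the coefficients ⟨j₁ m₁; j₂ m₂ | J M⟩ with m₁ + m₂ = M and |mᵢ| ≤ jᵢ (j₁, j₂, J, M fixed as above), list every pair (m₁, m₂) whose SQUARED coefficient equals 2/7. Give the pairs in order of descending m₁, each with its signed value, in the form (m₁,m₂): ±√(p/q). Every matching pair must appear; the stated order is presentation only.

(0,-2): +√(2/7); (-2,0): +√(2/7)

Admissible pairs with m₁+m₂ = M = -2: (-2,0), (-1,-1), (0,-2)
  (m₁,m₂)=(0,-2): CG² = 2/7, CG = +√(2/7)   ← matches the target
  (m₁,m₂)=(-1,-1): CG² = 3/7, CG = −√(3/7)
  (m₁,m₂)=(-2,0): CG² = 2/7, CG = +√(2/7)   ← matches the target
Pairs with CG² = 2/7: (0,-2): +√(2/7); (-2,0): +√(2/7)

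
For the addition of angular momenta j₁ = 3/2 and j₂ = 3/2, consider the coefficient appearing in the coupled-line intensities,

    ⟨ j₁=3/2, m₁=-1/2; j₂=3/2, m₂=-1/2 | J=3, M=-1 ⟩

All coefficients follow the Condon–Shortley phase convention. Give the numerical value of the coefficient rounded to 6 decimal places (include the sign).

+0.774597

triangle: 0!*3!*3!/7! = 36/5040
(j±m)!: 1!*2!*1!*2!*2!*4! = 192
prefactor² = (2J+1)*Δ*N² = 48/5
  k=0: +1/(0!*0!*2!*1!*1!*2!) = 1/4
Σ = 1/4  ⇒  CG² = 48/5*(1/4)² = 3/5
CG = +√(3/5) = +0.774597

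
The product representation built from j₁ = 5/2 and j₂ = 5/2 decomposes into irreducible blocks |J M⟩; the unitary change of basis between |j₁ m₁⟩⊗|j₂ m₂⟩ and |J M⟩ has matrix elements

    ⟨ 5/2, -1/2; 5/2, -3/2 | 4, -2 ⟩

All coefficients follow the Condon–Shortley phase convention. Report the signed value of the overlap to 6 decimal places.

+0.422577  (= +√(5/28))

√[9·1!4!4!/10! · 2!3!1!4!2!6!] = √(20736/35)
  +(−1)^0/∏(0,1,3,1,1,3)! = 1/36  (running 1/36)
  +(−1)^1/∏(1,0,2,0,2,4)! = -1/96  (running 5/288)
⟨..|..⟩ = √(20736/35)·(5/288) = +0.422577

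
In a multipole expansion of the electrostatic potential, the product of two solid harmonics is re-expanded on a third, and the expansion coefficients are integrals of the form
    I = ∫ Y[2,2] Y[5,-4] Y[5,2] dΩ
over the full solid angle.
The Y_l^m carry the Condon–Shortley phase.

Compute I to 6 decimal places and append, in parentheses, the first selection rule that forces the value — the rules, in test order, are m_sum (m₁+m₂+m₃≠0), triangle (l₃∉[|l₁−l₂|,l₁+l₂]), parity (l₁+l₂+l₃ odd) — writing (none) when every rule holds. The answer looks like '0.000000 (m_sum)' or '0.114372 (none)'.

Rules hold: Σm=0, L=12 even, 3≤5≤7.
N = 5·11·11 = 605
Δ = 2!·2!·8!/13! = 1/38610
Racah Σ t=0..2: t=0:+1/2880 t=1:−1/576 t=2:+1/2880 = -1/960
⇒ 3j(2 5 5; 0 0 0)² = 10/429, sgn +1
Racah Σ t=0..0: t=0:+1/20160 = 1/20160
⇒ 3j(2 5 5; 2 -4 2)² = 12/715, sgn -1
4πI² = N·(3j₀)²·(3jₘ)² = 40/169
I = -1·√(0.236686/4π) = -0.13724032
No selection rule forces the value: the integral is nonzero (none).

-0.137240 (none)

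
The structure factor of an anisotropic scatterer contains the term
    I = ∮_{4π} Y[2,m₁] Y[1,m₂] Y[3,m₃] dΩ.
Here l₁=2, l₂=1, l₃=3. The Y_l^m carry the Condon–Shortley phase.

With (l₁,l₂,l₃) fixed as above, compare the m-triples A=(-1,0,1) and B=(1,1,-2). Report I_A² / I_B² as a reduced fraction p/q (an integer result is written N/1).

Same 2,1,3: normalisation and zero-m 3j drop out of the ratio.
A: Δ: 0! 4! 2! / 7! → 1/105; sum: t=0:+1/6 = 1/6; 3j²(2 1 3; -1 0 1) = Δ·Π!·Σ² = 8/105  (sign +1)
B: Δ: 0! 4! 2! / 7! → 1/105; sum: t=0:+1/12 = 1/12; 3j²(2 1 3; 1 1 -2) = Δ·Π!·Σ² = 2/21  (sign -1)
I_A²/I_B² = (8/105)/(2/21) = 4/5

4/5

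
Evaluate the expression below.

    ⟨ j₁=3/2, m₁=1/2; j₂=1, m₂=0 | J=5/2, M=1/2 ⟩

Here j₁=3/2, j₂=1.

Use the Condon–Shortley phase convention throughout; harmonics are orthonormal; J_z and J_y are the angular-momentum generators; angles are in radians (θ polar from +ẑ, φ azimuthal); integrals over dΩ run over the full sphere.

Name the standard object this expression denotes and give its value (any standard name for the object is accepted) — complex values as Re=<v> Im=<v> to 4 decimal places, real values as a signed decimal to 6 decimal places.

Clebsch–Gordan coefficient, +√(3/5) ≈ +0.774597

This is a Clebsch–Gordan (vector-coupling) coefficient.
√[6·0!3!2!/6! · 2!1!1!1!3!2!] = √(12/5)
  +(−1)^0/∏(0,0,1,1,2,1)! = 1/2  (running 1/2)
⟨..|..⟩ = √(12/5)·(1/2) = +0.774597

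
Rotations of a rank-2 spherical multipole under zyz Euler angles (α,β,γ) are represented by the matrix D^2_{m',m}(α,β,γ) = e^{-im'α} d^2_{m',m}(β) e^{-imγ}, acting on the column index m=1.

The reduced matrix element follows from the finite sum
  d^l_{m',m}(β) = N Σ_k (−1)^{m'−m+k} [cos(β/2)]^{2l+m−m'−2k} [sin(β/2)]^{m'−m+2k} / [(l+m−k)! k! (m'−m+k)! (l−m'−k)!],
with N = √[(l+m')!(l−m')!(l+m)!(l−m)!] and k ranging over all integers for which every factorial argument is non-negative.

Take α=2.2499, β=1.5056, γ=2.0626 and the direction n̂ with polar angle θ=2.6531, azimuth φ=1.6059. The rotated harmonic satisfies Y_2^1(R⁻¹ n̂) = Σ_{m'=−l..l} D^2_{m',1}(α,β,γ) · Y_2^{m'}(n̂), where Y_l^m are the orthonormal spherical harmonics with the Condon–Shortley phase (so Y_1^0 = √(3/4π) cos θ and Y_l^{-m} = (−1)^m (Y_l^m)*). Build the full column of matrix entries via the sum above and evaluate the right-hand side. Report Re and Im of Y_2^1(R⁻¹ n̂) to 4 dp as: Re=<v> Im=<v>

Need the full column D^2_{m',1} for m'=−2..2 at α=2.2499, β=1.5056, γ=2.0626.
cos(β/2)=0.729777, sin(β/2)=0.683685
d^2_{-2,1}: single k=3 term ⇒ +0.466432;  D = -0.355423+0.302048i
d^2_{-1,1}: k∈[2..3] ⇒ +0.746817 -0.218486 = +0.528331;  D = +0.519090+0.098379i
d^2_{0,1}: k∈[1..2] ⇒ +0.650883 -0.571260 = +0.079623;  D = -0.037599-0.070186i
d^2_{1,1}: k∈[0..1] ⇒ +0.283636 -0.746817 = -0.463180;  D = +0.180324-0.426637i
d^2_{2,1}: single k=0 term ⇒ -0.531444;  D = -0.510862+0.146466i
Y_2^{m'}(θ=2.6531,φ=1.6059) and Σ D·Y over m':
  (-0.3554+0.3020i)·(-0.0849+0.0060i)  (+0.5191+0.0984i)·(+0.0112+0.3200i)  (-0.0376-0.0702i)·(+0.4224+0.0000i)  (+0.1803-0.4266i)·(-0.0112+0.3200i)  (-0.5109+0.1465i)·(-0.0849-0.0060i)
Y_2^1(R⁻¹ n̂) = +0.165539+0.162897i

Re=0.1655 Im=0.1629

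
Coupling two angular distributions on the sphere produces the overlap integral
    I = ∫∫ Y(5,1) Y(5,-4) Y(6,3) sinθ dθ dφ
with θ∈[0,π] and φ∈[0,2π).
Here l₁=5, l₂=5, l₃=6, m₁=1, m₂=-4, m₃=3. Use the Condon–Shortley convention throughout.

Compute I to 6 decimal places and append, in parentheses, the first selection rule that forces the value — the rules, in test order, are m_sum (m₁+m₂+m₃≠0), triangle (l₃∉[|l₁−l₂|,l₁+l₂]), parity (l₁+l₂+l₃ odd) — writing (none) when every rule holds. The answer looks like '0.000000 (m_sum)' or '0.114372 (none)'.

m-sum 0 ✓  L=16 even ✓  0≤6≤10 ✓
Π(2lᵢ+1) = 11×11×13 = 1573
triangle coeff Δ(5,5,6) = 1/28588560
Σ_t [0,4]: t=0:+1/345600 t=1:−1/13824 t=2:+1/5184 t=3:−1/13824 t=4:+1/345600 = 7/129600
(3j)²=80/7293 [(5 5 6; 0 0 0)], sign=+1
Σ_t [0,1]: t=0:+1/138240 t=1:−1/155520 = 1/1244160
(3j)²=3/9724 [(5 5 6; 1 -4 3)], sign=-1
⇒ 4πI² = 20/3757
I = (-1)√(20/3757/(4π)) = -0.02058209
No selection rule forces the value: the integral is nonzero (none).

-0.020582 (none)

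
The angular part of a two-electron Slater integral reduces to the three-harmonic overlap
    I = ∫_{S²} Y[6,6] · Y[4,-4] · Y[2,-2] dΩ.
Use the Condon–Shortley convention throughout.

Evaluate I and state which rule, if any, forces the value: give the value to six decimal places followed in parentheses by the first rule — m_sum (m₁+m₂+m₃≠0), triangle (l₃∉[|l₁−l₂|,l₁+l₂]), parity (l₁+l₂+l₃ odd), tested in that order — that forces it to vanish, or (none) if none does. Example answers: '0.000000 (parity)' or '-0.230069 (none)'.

0.353849 (none)

Checks pass: Σm=0; 12 even; l₃=2∈[2,10].
(2·6+1)(2·4+1)(2·2+1) = 585
Δ: 8! 4! 0! / 13! → 1/6435
sum: t=4:+1/2304 = 1/2304
3j²(6 4 2; 0 0 0) = Δ·Π!·Σ² = 5/143  (sign +1)
sum: t=0:+1/967680 = 1/967680
3j²(6 4 2; 6 -4 -2) = Δ·Π!·Σ² = 1/13  (sign +1)
combine: 4πI² = 585·5/143·1/13 = 225/143
take √, sign +1: I = 0.35384927
No selection rule forces the value: the integral is nonzero (none).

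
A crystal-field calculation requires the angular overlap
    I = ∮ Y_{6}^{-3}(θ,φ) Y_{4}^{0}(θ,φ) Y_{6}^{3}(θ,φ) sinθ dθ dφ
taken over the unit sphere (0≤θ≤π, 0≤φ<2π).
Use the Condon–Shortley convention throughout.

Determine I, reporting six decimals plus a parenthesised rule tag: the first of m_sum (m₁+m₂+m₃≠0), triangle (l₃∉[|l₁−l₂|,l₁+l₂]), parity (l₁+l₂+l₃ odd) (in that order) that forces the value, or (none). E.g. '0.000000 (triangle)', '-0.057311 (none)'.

0.081461 (none)

Rules hold: Σm=0, L=16 even, 2≤6≤10.
N = 13·9·13 = 1521
Δ = 4!·8!·4!/17! = 1/15315300
Racah Σ t=0..4: t=0:+1/829440 t=1:−1/25920 t=2:+1/9216 t=3:−1/25920 t=4:+1/829440 = 7/207360
⇒ 3j(6 4 6; 0 0 0)² = 28/2431, sgn +1
Racah Σ t=1..4: t=1:−1/1451520 t=2:+1/80640 t=3:−1/51840 t=4:+1/414720 = -1/193536
⇒ 3j(6 4 6; -3 0 3)² = 81/17017, sgn +1
4πI² = N·(3j₀)²·(3jₘ)² = 2916/34969
I = +1·√(0.0833881/4π) = 0.08146053
No selection rule forces the value: the integral is nonzero (none).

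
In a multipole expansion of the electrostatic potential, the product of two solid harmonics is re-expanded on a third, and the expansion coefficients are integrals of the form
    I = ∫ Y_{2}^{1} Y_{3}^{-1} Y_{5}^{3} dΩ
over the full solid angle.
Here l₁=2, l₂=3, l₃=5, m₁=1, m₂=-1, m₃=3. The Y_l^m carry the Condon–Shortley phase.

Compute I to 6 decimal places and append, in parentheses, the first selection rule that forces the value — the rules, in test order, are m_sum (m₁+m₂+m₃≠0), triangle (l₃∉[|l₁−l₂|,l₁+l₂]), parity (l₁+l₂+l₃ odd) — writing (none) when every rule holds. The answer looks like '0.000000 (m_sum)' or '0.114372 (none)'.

0.000000 (m_sum)

m-sum = 1 − 1 + 3 = 3 ≠ 0 ⇒ I = 0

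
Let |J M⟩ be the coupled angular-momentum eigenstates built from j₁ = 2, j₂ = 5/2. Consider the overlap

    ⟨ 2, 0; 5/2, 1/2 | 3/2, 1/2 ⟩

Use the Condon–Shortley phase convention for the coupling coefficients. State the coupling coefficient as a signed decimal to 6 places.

+√(2/35) ≈ +0.239046

j₁+j₂−J=3  J+j₁−j₂=1  J−j₁+j₂=2  j₁+j₂+J+1=7
(j₁±m₁, j₂±m₂, J±M) = (2,2,3,2,2,1)
P² = 32/35
sum k=1..2:
  [1] −1/4 = -1/4
  [2] +1/2 = 1/2
S = 1/4
C² = P²·S² = 2/35 ; C = +0.239046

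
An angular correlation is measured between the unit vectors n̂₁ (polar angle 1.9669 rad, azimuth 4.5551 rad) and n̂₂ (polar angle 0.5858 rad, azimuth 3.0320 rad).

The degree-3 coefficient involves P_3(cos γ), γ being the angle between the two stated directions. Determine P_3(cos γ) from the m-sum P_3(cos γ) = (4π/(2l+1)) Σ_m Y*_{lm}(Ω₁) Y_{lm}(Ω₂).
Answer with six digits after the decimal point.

Addition theorem: P_3(cos γ) = (4π/7) Σ_m Y*_{lm}(Ω₁) Y_{lm}(Ω₂), m = −3…3:
  term(m=-3) = (-0.003294, -0.022863)   from Y*(Ω₁)=(0.148919, 0.291817), Y(Ω₂)=(-0.066730, -0.022766)
  term(m=-2) = (0.086962, -0.008321)   from Y*(Ω₁)=(0.319142, -0.103843), Y(Ω₂)=(0.254070, 0.056598)
  term(m=-1) = (-0.001605, -0.033630)   from Y*(Ω₁)=(0.011942, 0.075294), Y(Ω₂)=(-0.438982, -0.048303)
  term(m=+0) = (0.047637, 0.000000)   from Y*(Ω₁)=(0.324777, -0.000000), Y(Ω₂)=(0.146677, 0.000000)
  term(m=+1) = (-0.001605, 0.033630)   from Y*(Ω₁)=(-0.011942, 0.075294), Y(Ω₂)=(0.438982, -0.048303)
  term(m=+2) = (0.086962, 0.008321)   from Y*(Ω₁)=(0.319142, 0.103843), Y(Ω₂)=(0.254070, -0.056598)
  term(m=+3) = (-0.003294, 0.022863)   from Y*(Ω₁)=(-0.148919, 0.291817), Y(Ω₂)=(0.066730, -0.022766)
Σ over m = (0.211762, -0.000000); ×(4π/7) → (0.380155, -0.000000). Real part: 0.380155

0.380155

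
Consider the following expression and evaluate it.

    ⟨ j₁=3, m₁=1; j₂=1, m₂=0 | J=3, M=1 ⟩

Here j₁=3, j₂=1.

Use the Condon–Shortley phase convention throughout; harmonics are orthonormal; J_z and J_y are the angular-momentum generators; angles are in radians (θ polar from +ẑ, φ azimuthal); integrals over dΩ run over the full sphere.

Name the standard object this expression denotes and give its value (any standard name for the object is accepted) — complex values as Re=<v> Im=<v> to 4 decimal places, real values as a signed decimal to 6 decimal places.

This is a Clebsch–Gordan (vector-coupling) coefficient.
j₁+j₂−J=1  J+j₁−j₂=5  J−j₁+j₂=1  j₁+j₂+J+1=8
(j₁±m₁, j₂±m₂, J±M) = (4,2,1,1,4,2)
P² = 48
sum k=0..1:
  [0] +1/12 = 1/12
  [1] −1/24 = -1/24
S = 1/24
C² = P²·S² = 1/12 ; C = +0.288675

Clebsch–Gordan coefficient, +√(1/12) ≈ +0.288675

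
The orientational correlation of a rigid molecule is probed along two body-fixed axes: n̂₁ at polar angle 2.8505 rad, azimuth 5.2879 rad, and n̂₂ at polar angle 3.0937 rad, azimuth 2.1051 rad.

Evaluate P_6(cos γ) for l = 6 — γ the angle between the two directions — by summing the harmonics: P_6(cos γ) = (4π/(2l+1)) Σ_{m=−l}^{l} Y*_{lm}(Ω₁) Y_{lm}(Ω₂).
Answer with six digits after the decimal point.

Term-by-term m-sum for l=6 (normalisation 4π/13 = 0.966644):
  m=-6: (0.000257, 0.000083) × (0.000000, -0.000000) = (0.000000, 0.000000)  (running Σ = (0.000000, 0.000000))
  m=-5: (-0.000815, -0.003013) × (0.000000, -0.000000) = (-0.000000, -0.000000)  (running Σ = (-0.000000, -0.000000))
  m=-4: (-0.014700, 0.016385) × (-0.000010, -0.000016) = (0.000000, 0.000000)  (running Σ = (0.000000, 0.000000))
  m=-3: (0.103375, 0.016231) × (-0.000569, 0.000018) = (-0.000059, -0.000007)  (running Σ = (-0.000059, -0.000007))
  m=-2: (-0.134156, -0.300595) × (-0.005710, 0.010397) = (0.003891, 0.000321)  (running Σ = (0.003833, 0.000314))
  m=-1: (-0.324166, 0.499662) × (0.079432, 0.134241) = (-0.092824, -0.003827)  (running Σ = (-0.088992, -0.003513))
  m=0: (0.292264, -0.000000) × (0.992756, 0.000000) = (0.290147, 0.000000)  (running Σ = (0.201155, -0.003513))
  m=1: (0.324166, 0.499662) × (-0.079432, 0.134241) = (-0.092824, 0.003827)  (running Σ = (0.108330, 0.000314))
  m=2: (-0.134156, 0.300595) × (-0.005710, -0.010397) = (0.003891, -0.000321)  (running Σ = (0.112222, -0.000007))
  m=3: (-0.103375, 0.016231) × (0.000569, 0.000018) = (-0.000059, 0.000007)  (running Σ = (0.112163, 0.000000))
  m=4: (-0.014700, -0.016385) × (-0.000010, 0.000016) = (0.000000, -0.000000)  (running Σ = (0.112163, -0.000000))
  m=5: (0.000815, -0.003013) × (-0.000000, -0.000000) = (-0.000000, 0.000000)  (running Σ = (0.112163, 0.000000))
  m=6: (0.000257, -0.000083) × (0.000000, 0.000000) = (0.000000, -0.000000)  (running Σ = (0.112163, 0.000000))
Σ over m = (0.112163, 0.000000); ×(4π/13) → (0.108422, 0.000000). Real part: 0.108422

0.108422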